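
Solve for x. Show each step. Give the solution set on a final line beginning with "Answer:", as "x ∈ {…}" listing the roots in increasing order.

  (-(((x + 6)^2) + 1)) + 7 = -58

Step 1. [(-(((x + 6)^2) + 1)) + 7 = -58] subtract 7: x sits inside (… + 7). So sub: -(((x + 6)^2) + 1) = -65.
Step 2. [-(((x + 6)^2) + 1) = -65] LHS negated; negate both sides, so neg: ((x + 6)^2) + 1 = 65.
Step 3. [((x + 6)^2) + 1 = 65] the outer +1 inverts by subtracting 1. So sub: (x + 6)^2 = 64.
Step 4. [(x + 6)^2 = 64] LHS squared, RHS 64 ≥ 0: apply √ (±), so sqrt: x + 6 = 8 or -8.
Step 5. [x + 6 = 8 or -8] +6 is outermost — subtract 6 both sides. So sub: x = 2 or -14.

Answer: x ∈ {-14, 2}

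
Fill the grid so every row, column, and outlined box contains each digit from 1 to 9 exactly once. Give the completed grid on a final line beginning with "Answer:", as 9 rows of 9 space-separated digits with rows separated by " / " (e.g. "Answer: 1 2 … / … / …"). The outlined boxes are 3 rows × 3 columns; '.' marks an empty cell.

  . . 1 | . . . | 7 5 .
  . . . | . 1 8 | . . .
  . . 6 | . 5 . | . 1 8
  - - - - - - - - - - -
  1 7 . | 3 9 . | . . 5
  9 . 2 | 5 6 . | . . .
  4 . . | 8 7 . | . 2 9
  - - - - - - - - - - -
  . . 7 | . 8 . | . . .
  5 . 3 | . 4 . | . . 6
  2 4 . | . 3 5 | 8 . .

Step 1. [r1c5∈{2}] r1c5 has the single candidate 2. So r1c5=2.
Step 2. [r9c4∈{1,6,7,9}] row 9 places 6 nowhere but r9c4, so r9c4=6.
Step 3. [r2c3∈{4,5,9}] across col 3, 4 lands solely at r2c3 ⇒ r2c3=4.
Step 4. [r7c7∈{1,2,3,4,5,9}] in row 7, 5 fits only at r7c7. So r7c7=5.
Step 5. [r8c2∈{1,8,9}] across row 8, 8 lands solely at r8c2, so r8c2=8.
Step 6. [r5c2∈{3}] nothing but 3 survives at r5c2. So r5c2=3.
Step 7. [r7c2∈{1,6,9}] across col 2, 1 lands solely at r7c2. So r7c2=1.
Step 8. [r8c4∈{1,2,7,9}] across col 4, 1 lands solely at r8c4, so r8c4=1.
Step 9. [r8c6∈{2,7,9}] in box 8, 7 fits only at r8c6. So r8c6=7.
Step 10. [r8c8∈{9}] only 9 remains possible at r8c8, so r8c8=9.
Step 11. [r6c7∈{1,3,6}] r6c7 is the only open cell in row 6 admitting 3 ⇒ r6c7=3.
Step 12. [r1c2∈{9}] r1c2's peers cover all but 9 ⇒ r1c2=9.
Step 13. [r1c4∈{4}] r1c4's peers cover all but 4. So r1c4=4.
Step 14. [r1c9∈{3}] r1c9 is down to just 3, so r1c9=3.
Step 15. [r2c9∈{2}] only 2 remains possible at r2c9. So r2c9=2.
Step 16. [r3c7∈{4,9}] across row 3, 4 lands solely at r3c7, so r3c7=4.
Step 17. [r5c8∈{4,7,8}] in row 5, 8 fits only at r5c8, so r5c8=8.
Step 18. [r5c9∈{1,4,7}] in row 5, 7 fits only at r5c9, so r5c9=7.
Step 19. [r4c8∈{4,6}] box 6 places 4 nowhere but r4c8, so r4c8=4.
Step 20. [r2c1∈{3,7}] in row 2, 3 fits only at r2c1, so r2c1=3.
Step 21. [r2c4∈{7,9}] across row 2, 7 lands solely at r2c4. So r2c4=7.
Step 22. [r3c4∈{9}] r3c4 is down to just 9 ⇒ r3c4=9.
Step 23. [r4c6∈{2}] r4c6 has the single candidate 2. So r4c6=2.
Step 24. [r2c8∈{6}] only 6 remains possible at r2c8 ⇒ r2c8=6.
Step 25. [r2c2∈{5}] nothing but 5 survives at r2c2, so r2c2=5.
Step 26. [r5c7∈{1}] r5c7 is down to just 1, so r5c7=1.
Step 27. [r9c8∈{7}] r9c8 has the single candidate 7 ⇒ r9c8=7.
Step 28. [r7c9∈{4}] nothing but 4 survives at r7c9. So r7c9=4.
Step 29. [r1c6∈{6}] nothing but 6 survives at r1c6 ⇒ r1c6=6.
Step 30. [r4c7∈{6}] r4c7 has the single candidate 6. So r4c7=6.
Step 31. [r7c6∈{9}] nothing but 9 survives at r7c6, so r7c6=9.
Step 32. [r3c2∈{2}] r3c2's peers cover all but 2 ⇒ r3c2=2.
Step 33. [r7c4∈{2}] r7c4's peers cover all but 2 ⇒ r7c4=2.
Step 34. [r3c1∈{7}] r3c1 is down to just 7, so r3c1=7.
Step 35. [r8c7∈{2}] r8c7 is down to just 2. So r8c7=2.
Step 36. [r1c1∈{8}] only 8 remains possible at r1c1 ⇒ r1c1=8.
Step 37. [r6c2∈{6}] nothing but 6 survives at r6c2, so r6c2=6.
Step 38. [r6c6∈{1}] only 1 remains possible at r6c6. So r6c6=1.
Step 39. [r7c1∈{6}] r7c1's peers cover all but 6. So r7c1=6.
Step 40. [r9c9∈{1}] r9c9 has the single candidate 1 ⇒ r9c9=1.
Step 41. [r6c3∈{5}] only 5 remains possible at r6c3, so r6c3=5.
Step 42. [r4c3∈{8}] r4c3 is down to just 8 ⇒ r4c3=8.
Step 43. [r5c6∈{4}] r5c6's peers cover all but 4. So r5c6=4.
Step 44. [r7c8∈{3}] nothing but 3 survives at r7c8 ⇒ r7c8=3.
Step 45. [r9c3∈{9}] nothing but 9 survives at r9c3 ⇒ r9c3=9.
Step 46. [r2c7∈{9}] only 9 remains possible at r2c7 ⇒ r2c7=9.
Step 47. [r3c6∈{3}] nothing but 3 survives at r3c6 ⇒ r3c6=3.

Answer: 8 9 1 4 2 6 7 5 3 / 3 5 4 7 1 8 9 6 2 / 7 2 6 9 5 3 4 1 8 / 1 7 8 3 9 2 6 4 5 / 9 3 2 5 6 4 1 8 7 / 4 6 5 8 7 1 3 2 9 / 6 1 7 2 8 9 5 3 4 / 5 8 3 1 4 7 2 9 6 / 2 4 9 6 3 5 8 7 1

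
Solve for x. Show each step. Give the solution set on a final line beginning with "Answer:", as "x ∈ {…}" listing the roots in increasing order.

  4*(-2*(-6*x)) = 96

Step 1. [4*(-2*(-6*x)) = 96] divide by the outer 4 ⇒ div: -2*(-6*x) = 24.
Step 2. [-2*(-6*x) = 24] leading coefficient -2: divide by -2 ⇒ div: -6*x = -12.
Step 3. [-6*x = -12] leading coefficient -6: divide by -6, so div: x = 2.

Answer: x ∈ {2}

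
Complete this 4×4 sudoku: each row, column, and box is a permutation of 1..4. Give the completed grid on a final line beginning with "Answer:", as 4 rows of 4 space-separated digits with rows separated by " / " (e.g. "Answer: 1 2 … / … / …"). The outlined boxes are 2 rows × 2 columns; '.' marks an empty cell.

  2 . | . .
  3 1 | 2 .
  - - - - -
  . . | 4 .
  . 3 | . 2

Step 1. [r4c3∈{1}] r4c3 has the single candidate 1. So r4c3=1.
Step 2. [r1c4∈{1,3,4}] in row 1, 1 fits only at r1c4, so r1c4=1.
Step 3. [r3c1∈{1}] only 1 remains possible at r3c1, so r3c1=1.
Step 4. [r3c4∈{3}] only 3 remains possible at r3c4, so r3c4=3.
Step 5. [r4c1∈{4}] nothing but 4 survives at r4c1, so r4c1=4.
Step 6. [r1c3∈{3}] r1c3 is down to just 3 ⇒ r1c3=3.
Step 7. [r2c4∈{4}] only 4 remains possible at r2c4. So r2c4=4.
Step 8. [r3c2∈{2}] nothing but 2 survives at r3c2, so r3c2=2.
Step 9. [r1c2∈{4}] r1c2's peers cover all but 4 ⇒ r1c2=4.

Answer: 2 4 3 1 / 3 1 2 4 / 1 2 4 3 / 4 3 1 2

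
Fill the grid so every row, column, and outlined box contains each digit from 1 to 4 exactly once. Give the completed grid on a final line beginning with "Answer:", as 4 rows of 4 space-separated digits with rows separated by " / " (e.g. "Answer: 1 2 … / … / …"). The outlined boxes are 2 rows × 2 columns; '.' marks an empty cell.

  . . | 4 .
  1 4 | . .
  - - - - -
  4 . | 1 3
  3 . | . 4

Step 1. [r3c2∈{2}] r3c2's peers cover all but 2, so r3c2=2.
Step 2. [r2c4∈{2}] r2c4 is down to just 2, so r2c4=2.
Step 3. [r1c4∈{1}] r1c4 is down to just 1. So r1c4=1.
Step 4. [r1c1∈{2}] nothing but 2 survives at r1c1. So r1c1=2.
Step 5. [r2c3∈{3}] only 3 remains possible at r2c3, so r2c3=3.
Step 6. [r4c2∈{1}] r4c2 has the single candidate 1 ⇒ r4c2=1.
Step 7. [r1c2∈{3}] r1c2's peers cover all but 3 ⇒ r1c2=3.
Step 8. [r4c3∈{2}] nothing but 2 survives at r4c3. So r4c3=2.

Answer: 2 3 4 1 / 1 4 3 2 / 4 2 1 3 / 3 1 2 4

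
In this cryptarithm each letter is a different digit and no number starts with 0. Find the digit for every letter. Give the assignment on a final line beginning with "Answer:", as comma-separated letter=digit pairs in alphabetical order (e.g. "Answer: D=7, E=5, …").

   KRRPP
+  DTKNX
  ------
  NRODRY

Step 1. [N] N is the leading digit of a 6-digit sum of two 5-digit numbers; the final carry is exactly 1, so N=1.
Step 2. [col 1: P + X ≡ Y (mod 10)] no forcing yet in column 1 (carry-in 0); X=8 is free and consistent — try it ⇒ X=8.
Step 3. [col 1: P + X ≡ Y (mod 10)] several values work for P in column 1 (P + X ≡ Y (mod 10), carry-in 0); try P=2. So P=2.
Step 4. [col 1: P + X ≡ Y (mod 10)] column 1 reads P+X+carry(0)=Y with P=2, X=8; with digits 1,2,8 already taken and all letters distinct, the only value for Y is 0, so Y=0.
Step 5. [col 2: P + N ≡ R (mod 10)] in column 2 we have P+N≡R with carry-in 1; given P=2, N=1 and digits 0,1,2,8 already taken and all letters distinct, that pins R to 4. So R=4.
Step 6. [col 3: R + K ≡ D (mod 10)] K=5 is one option consistent with column 3 (R + K ≡ D (mod 10), carry-in 0) — take it. So K=5.
Step 7. [col 3: R + K ≡ D (mod 10)] in column 3 we have R+K≡D with carry-in 0; given R=4, K=5 and digits 0,1,2,4,5,8 already taken and all letters distinct, that pins D to 9. So D=9.
Step 8. [col 4: R + T ≡ O (mod 10)] from column 4 (R=4, carry-in 0, digits 0,1,2,4,5,8,9 already taken and all letters distinct): O must equal 7. So O=7.
Step 9. [col 4: R + T ≡ O (mod 10)] column 4: given R=4, O=7, carry-in 0, and digits 0,1,2,4,5,7,8,9 already taken and all letters distinct, R+T≡O (mod 10) forces T=3. So T=3.

Answer: D=9, K=5, N=1, O=7, P=2, R=4, T=3, X=8, Y=0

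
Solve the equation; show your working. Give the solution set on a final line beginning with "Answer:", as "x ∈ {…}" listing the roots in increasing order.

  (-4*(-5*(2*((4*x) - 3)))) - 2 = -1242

Step 1. [(-4*(-5*(2*((4*x) - 3)))) - 2 = -1242] peel the -2: add 2 from each side. So sub: -4*(-5*(2*((4*x) - 3))) = -1240.
Step 2. [-4*(-5*(2*((4*x) - 3))) = -1240] divide by the outer -4, so div: -5*(2*((4*x) - 3)) = 310.
Step 3. [-5*(2*((4*x) - 3)) = 310] LHS = -5·(…); ÷-5 both sides, so div: 2*((4*x) - 3) = -62.
Step 4. [2*((4*x) - 3) = -62] leading coefficient 2: divide by 2. So div: (4*x) - 3 = -31.
Step 5. [(4*x) - 3 = -31] add 3: x sits inside (… - 3) ⇒ sub: 4*x = -28.
Step 6. [4*x = -28] LHS = 4·(…); ÷4 both sides. So div: x = -7.

Answer: x ∈ {-7}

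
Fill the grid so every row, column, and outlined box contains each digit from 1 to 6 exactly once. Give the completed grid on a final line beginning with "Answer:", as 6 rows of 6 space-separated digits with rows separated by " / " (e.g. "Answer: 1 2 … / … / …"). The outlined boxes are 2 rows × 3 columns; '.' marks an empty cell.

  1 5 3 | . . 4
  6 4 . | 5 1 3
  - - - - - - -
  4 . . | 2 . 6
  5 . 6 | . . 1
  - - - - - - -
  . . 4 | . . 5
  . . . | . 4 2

Step 1. [r4c5∈{3}] r4c5 is down to just 3 ⇒ r4c5=3.
Step 2. [r5c5∈{6}] r5c5's peers cover all but 6. So r5c5=6.
Step 3. [r6c1∈{3}] only 3 remains possible at r6c1, so r6c1=3.
Step 4. [r6c4∈{1}] r6c4 is down to just 1 ⇒ r6c4=1.
Step 5. [r5c2∈{1,2}] 1 has one home in row 5: r5c2 ⇒ r5c2=1.
Step 6. [r4c2∈{2}] nothing but 2 survives at r4c2. So r4c2=2.
Step 7. [r6c3∈{5}] r6c3 has the single candidate 5. So r6c3=5.
Step 8. [r3c3∈{1}] r3c3 is down to just 1, so r3c3=1.
Step 9. [r1c5∈{2}] r1c5 has the single candidate 2, so r1c5=2.
Step 10. [r1c4∈{6}] r1c4's peers cover all but 6. So r1c4=6.
Step 11. [r3c5∈{5}] r3c5 is down to just 5. So r3c5=5.
Step 12. [r5c1∈{2}] only 2 remains possible at r5c1. So r5c1=2.
Step 13. [r6c2∈{6}] r6c2's peers cover all but 6, so r6c2=6.
Step 14. [r5c4∈{3}] nothing but 3 survives at r5c4. So r5c4=3.
Step 15. [r3c2∈{3}] nothing but 3 survives at r3c2 ⇒ r3c2=3.
Step 16. [r4c4∈{4}] r4c4's peers cover all but 4, so r4c4=4.
Step 17. [r2c3∈{2}] r2c3 is down to just 2. So r2c3=2.

Answer: 1 5 3 6 2 4 / 6 4 2 5 1 3 / 4 3 1 2 5 6 / 5 2 6 4 3 1 / 2 1 4 3 6 5 / 3 6 5 1 4 2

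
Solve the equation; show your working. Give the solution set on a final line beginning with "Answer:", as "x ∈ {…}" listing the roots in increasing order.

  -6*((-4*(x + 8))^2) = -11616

Step 1. [-6*((-4*(x + 8))^2) = -11616] -6 out front; divide by -6 ⇒ div: (-4*(x + 8))^2 = 1936.
Step 2. [(-4*(x + 8))^2 = 1936] 1936 ≥ 0, LHS is (·)² — take ±√ ⇒ sqrt: -4*(x + 8) = 44 or -44.
Step 3. [-4*(x + 8) = 44 or -44] divide by the outer -4. So div: x + 8 = -11 or 11.
Step 4. [x + 8 = -11 or 11] peel the +8: subtract 8 from each side, so sub: x = -19 or 3.

Answer: x ∈ {-19, 3}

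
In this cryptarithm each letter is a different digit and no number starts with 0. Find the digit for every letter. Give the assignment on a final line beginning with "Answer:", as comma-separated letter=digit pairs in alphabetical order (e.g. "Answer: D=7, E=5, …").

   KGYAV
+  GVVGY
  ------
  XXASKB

Step 1. [col 1: V + Y ≡ B (mod 10)] column 1 (V + Y ≡ B (mod 10), carry-in 0) doesn't pin Y yet; pick Y=4 and continue ⇒ Y=4.
Step 2. [col 1: V + Y ≡ B (mod 10)] several values work for B in column 1 (V + Y ≡ B (mod 10), carry-in 0); try B=7, so B=7.
Step 3. [X] X is the leading digit of a 6-digit sum of two 5-digit numbers; the final carry is exactly 1, so X=1.
Step 4. [col 1: V + Y ≡ B (mod 10)] in column 1 we have V+Y≡B with carry-in 0; given Y=4, B=7 and digits 1,4,7 already taken and all letters distinct, that pins V to 3, so V=3.
Step 5. [col 2: A + G ≡ K (mod 10)] column 2 (A + G ≡ K (mod 10), carry-in 0) doesn't pin A yet; pick A=9 and continue ⇒ A=9.
Step 6. [col 2: A + G ≡ K (mod 10)] column 2 reads A+G+carry(0)=K with A=9; with digits 1,3,4,7,9 already taken and all letters distinct, the only value for G is 6, so G=6.
Step 7. [col 2: A + G ≡ K (mod 10)] column 2 reads A+G+carry(0)=K with A=9, G=6; with digits 1,3,4,6,7,9 already taken and all letters distinct, the only value for K is 5, so K=5.
Step 8. [col 3: Y + V ≡ S (mod 10)] column 3 reads Y+V+carry(1)=S with Y=4, V=3; with digits 1,3,4,5,6,7,9 already taken and all letters distinct, the only value for S is 8. So S=8.

Answer: A=9, B=7, G=6, K=5, S=8, V=3, X=1, Y=4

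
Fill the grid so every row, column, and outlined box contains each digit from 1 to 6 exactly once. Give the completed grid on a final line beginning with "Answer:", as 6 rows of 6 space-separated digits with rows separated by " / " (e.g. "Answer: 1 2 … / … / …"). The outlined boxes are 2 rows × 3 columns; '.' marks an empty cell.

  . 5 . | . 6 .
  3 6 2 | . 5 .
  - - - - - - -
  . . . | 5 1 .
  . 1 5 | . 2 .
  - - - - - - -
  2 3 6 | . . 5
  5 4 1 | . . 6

Step 1. [r1c6∈{1,2,3,4}] in col 6, 2 fits only at r1c6. So r1c6=2.
Step 2. [r1c4∈{1,3,4}] 3 has one home in row 1: r1c4, so r1c4=3.
Step 3. [r2c6∈{1,4}] across col 6, 1 lands solely at r2c6 ⇒ r2c6=1.
Step 4. [r1c3∈{4}] only 4 remains possible at r1c3, so r1c3=4.
Step 5. [r4c4∈{4,6}] across col 4, 6 lands solely at r4c4, so r4c4=6.
Step 6. [r4c1∈{4}] only 4 remains possible at r4c1, so r4c1=4.
Step 7. [r3c3∈{3}] r3c3 is down to just 3. So r3c3=3.
Step 8. [r5c5∈{4}] nothing but 4 survives at r5c5, so r5c5=4.
Step 9. [r6c4∈{2}] r6c4's peers cover all but 2 ⇒ r6c4=2.
Step 10. [r3c6∈{4}] r3c6 has the single candidate 4, so r3c6=4.
Step 11. [r3c1∈{6}] r3c1 is down to just 6 ⇒ r3c1=6.
Step 12. [r4c6∈{3}] r4c6 is down to just 3 ⇒ r4c6=3.
Step 13. [r1c1∈{1}] nothing but 1 survives at r1c1. So r1c1=1.
Step 14. [r5c4∈{1}] r5c4's peers cover all but 1, so r5c4=1.
Step 15. [r3c2∈{2}] only 2 remains possible at r3c2 ⇒ r3c2=2.
Step 16. [r2c4∈{4}] r2c4 has the single candidate 4, so r2c4=4.
Step 17. [r6c5∈{3}] r6c5 is down to just 3 ⇒ r6c5=3.

Answer: 1 5 4 3 6 2 / 3 6 2 4 5 1 / 6 2 3 5 1 4 / 4 1 5 6 2 3 / 2 3 6 1 4 5 / 5 4 1 2 3 6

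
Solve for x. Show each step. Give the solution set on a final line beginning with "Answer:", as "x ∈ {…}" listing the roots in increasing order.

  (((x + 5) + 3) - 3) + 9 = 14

Step 1. [(((x + 5) + 3) - 3) + 9 = 14] peel the +9: subtract 9 from each side ⇒ sub: ((x + 5) + 3) - 3 = 5.
Step 2. [((x + 5) + 3) - 3 = 5] add 3: x sits inside (… - 3) ⇒ sub: (x + 5) + 3 = 8.
Step 3. [(x + 5) + 3 = 8] +3 is outermost — subtract 3 both sides. So sub: x + 5 = 5.
Step 4. [x + 5 = 5] 5 comes off first (subtract 5), so sub: x = 0.

Answer: x ∈ {0}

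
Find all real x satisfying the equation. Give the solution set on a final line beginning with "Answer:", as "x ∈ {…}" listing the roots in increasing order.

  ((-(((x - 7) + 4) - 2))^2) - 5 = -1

Step 1. [((-(((x - 7) + 4) - 2))^2) - 5 = -1] add 5: x sits inside (… - 5). So sub: (-(((x - 7) + 4) - 2))^2 = 4.
Step 2. [(-(((x - 7) + 4) - 2))^2 = 4] 4 ≥ 0, LHS is (·)² — take ±√ ⇒ sqrt: -(((x - 7) + 4) - 2) = 2 or -2.
Step 3. [-(((x - 7) + 4) - 2) = 2 or -2] flip signs both sides, so neg: ((x - 7) + 4) - 2 = -2 or 2.
Step 4. [((x - 7) + 4) - 2 = -2 or 2] -2 is outermost — add 2 both sides. So sub: (x - 7) + 4 = 0 or 4.
Step 5. [(x - 7) + 4 = 0 or 4] peel the +4: subtract 4 from each side, so sub: x - 7 = -4 or 0.
Step 6. [x - 7 = -4 or 0] -7 is outermost — add 7 both sides, so sub: x = 3 or 7.

Answer: x ∈ {3, 7}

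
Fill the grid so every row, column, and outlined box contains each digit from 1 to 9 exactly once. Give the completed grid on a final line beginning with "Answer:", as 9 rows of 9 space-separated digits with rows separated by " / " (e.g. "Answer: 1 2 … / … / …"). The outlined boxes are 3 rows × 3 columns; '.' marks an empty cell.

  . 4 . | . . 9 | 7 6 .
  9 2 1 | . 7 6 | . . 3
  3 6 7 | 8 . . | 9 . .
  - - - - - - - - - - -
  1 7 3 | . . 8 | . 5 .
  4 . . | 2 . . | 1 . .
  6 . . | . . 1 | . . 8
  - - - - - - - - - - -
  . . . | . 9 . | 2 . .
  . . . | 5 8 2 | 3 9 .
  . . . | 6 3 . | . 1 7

Step 1. [r2c4∈{4}] r2c4's peers cover all but 4. So r2c4=4.
Step 2. [r4c9∈{2,4,6,9}] r4c9 is the only open cell in row 4 admitting 2. So r4c9=2.
Step 3. [r3c6∈{5}] r3c6 has the single candidate 5. So r3c6=5.
Step 4. [r6c7∈{4}] r6c7 has the single candidate 4. So r6c7=4.
Step 5. [r5c9∈{6,9}] 9 has one home in col 9: r5c9 ⇒ r5c9=9.
Step 6. [r5c6∈{3,7}] col 6 places 3 nowhere but r5c6, so r5c6=3.
Step 7. [r7c6∈{4,7}] 7 has one home in col 6: r7c6 ⇒ r7c6=7.
Step 8. [r2c7∈{5,8}] r2c7 is the only open cell in row 2 admitting 5. So r2c7=5.
Step 9. [r7c9∈{4,5,6}] col 9 places 5 nowhere but r7c9 ⇒ r7c9=5.
Step 10. [r7c1∈{8}] r7c1 is down to just 8 ⇒ r7c1=8.
Step 11. [r7c8∈{4}] only 4 remains possible at r7c8 ⇒ r7c8=4.
Step 12. [r6c5∈{5}] r6c5 is down to just 5. So r6c5=5.
Step 13. [r6c2∈{9}] nothing but 9 survives at r6c2, so r6c2=9.
Step 14. [r9c2∈{5}] only 5 remains possible at r9c2, so r9c2=5.
Step 15. [r1c9∈{1}] r1c9 has the single candidate 1. So r1c9=1.
Step 16. [r5c3∈{5,8}] in row 5, 5 fits only at r5c3, so r5c3=5.
Step 17. [r9c3∈{2,4,9}] 9 has one home in row 9: r9c3 ⇒ r9c3=9.
Step 18. [r5c5∈{6}] r5c5 is down to just 6 ⇒ r5c5=6.
Step 19. [r7c4∈{1}] nothing but 1 survives at r7c4. So r7c4=1.
Step 20. [r8c3∈{4,6}] across row 8, 4 lands solely at r8c3 ⇒ r8c3=4.
Step 21. [r5c8∈{7}] only 7 remains possible at r5c8, so r5c8=7.
Step 22. [r3c5∈{1,2}] 1 has one home in row 3: r3c5, so r3c5=1.
Step 23. [r6c8∈{3}] r6c8's peers cover all but 3, so r6c8=3.
Step 24. [r7c2∈{3}] r7c2's peers cover all but 3. So r7c2=3.
Step 25. [r3c8∈{2}] r3c8 has the single candidate 2 ⇒ r3c8=2.
Step 26. [r3c9∈{4}] r3c9 has the single candidate 4. So r3c9=4.
Step 27. [r5c2∈{8}] nothing but 8 survives at r5c2. So r5c2=8.
Step 28. [r4c5∈{4}] r4c5 is down to just 4, so r4c5=4.
Step 29. [r8c9∈{6}] only 6 remains possible at r8c9, so r8c9=6.
Step 30. [r6c4∈{7}] nothing but 7 survives at r6c4 ⇒ r6c4=7.
Step 31. [r1c4∈{3}] r1c4's peers cover all but 3 ⇒ r1c4=3.
Step 32. [r2c8∈{8}] only 8 remains possible at r2c8, so r2c8=8.
Step 33. [r7c3∈{6}] r7c3's peers cover all but 6. So r7c3=6.
Step 34. [r4c7∈{6}] r4c7 has the single candidate 6 ⇒ r4c7=6.
Step 35. [r8c1∈{7}] r8c1 is down to just 7. So r8c1=7.
Step 36. [r1c1∈{5}] r1c1 is down to just 5 ⇒ r1c1=5.
Step 37. [r9c6∈{4}] only 4 remains possible at r9c6. So r9c6=4.
Step 38. [r9c1∈{2}] r9c1's peers cover all but 2. So r9c1=2.
Step 39. [r6c3∈{2}] nothing but 2 survives at r6c3. So r6c3=2.
Step 40. [r1c3∈{8}] r1c3 is down to just 8, so r1c3=8.
Step 41. [r9c7∈{8}] r9c7's peers cover all but 8, so r9c7=8.
Step 42. [r4c4∈{9}] only 9 remains possible at r4c4, so r4c4=9.
Step 43. [r1c5∈{2}] only 2 remains possible at r1c5 ⇒ r1c5=2.
Step 44. [r8c2∈{1}] r8c2 is down to just 1. So r8c2=1.

Answer: 5 4 8 3 2 9 7 6 1 / 9 2 1 4 7 6 5 8 3 / 3 6 7 8 1 5 9 2 4 / 1 7 3 9 4 8 6 5 2 / 4 8 5 2 6 3 1 7 9 / 6 9 2 7 5 1 4 3 8 / 8 3 6 1 9 7 2 4 5 / 7 1 4 5 8 2 3 9 6 / 2 5 9 6 3 4 8 1 7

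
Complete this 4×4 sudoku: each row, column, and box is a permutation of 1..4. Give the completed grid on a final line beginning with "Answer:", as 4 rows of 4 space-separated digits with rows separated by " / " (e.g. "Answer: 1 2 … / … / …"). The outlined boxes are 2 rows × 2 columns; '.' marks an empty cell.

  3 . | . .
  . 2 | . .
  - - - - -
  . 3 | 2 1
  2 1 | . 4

Step 1. [r1c3∈{1,4}] 1 has one home in row 1: r1c3 ⇒ r1c3=1.
Step 2. [r2c3∈{3,4}] in col 3, 4 fits only at r2c3. So r2c3=4.
Step 3. [r1c4∈{2}] r1c4's peers cover all but 2. So r1c4=2.
Step 4. [r2c4∈{3}] nothing but 3 survives at r2c4, so r2c4=3.
Step 5. [r2c1∈{1}] only 1 remains possible at r2c1, so r2c1=1.
Step 6. [r3c1∈{4}] r3c1 has the single candidate 4 ⇒ r3c1=4.
Step 7. [r4c3∈{3}] r4c3 has the single candidate 3 ⇒ r4c3=3.
Step 8. [r1c2∈{4}] only 4 remains possible at r1c2 ⇒ r1c2=4.

Answer: 3 4 1 2 / 1 2 4 3 / 4 3 2 1 / 2 1 3 4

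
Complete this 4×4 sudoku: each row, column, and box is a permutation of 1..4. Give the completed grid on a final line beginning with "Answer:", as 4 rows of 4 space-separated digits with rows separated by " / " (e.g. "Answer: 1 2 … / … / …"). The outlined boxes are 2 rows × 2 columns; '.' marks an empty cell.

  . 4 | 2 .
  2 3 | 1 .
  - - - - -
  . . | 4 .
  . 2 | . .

Step 1. [r4c3∈{3}] r4c3 has the single candidate 3. So r4c3=3.
Step 2. [r3c2∈{1}] r3c2's peers cover all but 1. So r3c2=1.
Step 3. [r1c1∈{1}] r1c1 is down to just 1. So r1c1=1.
Step 4. [r1c4∈{3}] r1c4's peers cover all but 3, so r1c4=3.
Step 5. [r3c4∈{2}] only 2 remains possible at r3c4, so r3c4=2.
Step 6. [r2c4∈{4}] r2c4 is down to just 4. So r2c4=4.
Step 7. [r4c4∈{1}] r4c4's peers cover all but 1 ⇒ r4c4=1.
Step 8. [r4c1∈{4}] r4c1's peers cover all but 4 ⇒ r4c1=4.
Step 9. [r3c1∈{3}] r3c1 is down to just 3. So r3c1=3.

Answer: 1 4 2 3 / 2 3 1 4 / 3 1 4 2 / 4 2 3 1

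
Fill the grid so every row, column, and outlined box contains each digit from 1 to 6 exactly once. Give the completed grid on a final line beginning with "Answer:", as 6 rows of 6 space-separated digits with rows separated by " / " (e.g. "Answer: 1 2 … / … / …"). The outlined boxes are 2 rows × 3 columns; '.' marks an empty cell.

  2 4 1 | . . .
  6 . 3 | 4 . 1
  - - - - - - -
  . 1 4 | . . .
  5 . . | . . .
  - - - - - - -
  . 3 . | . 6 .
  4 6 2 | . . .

Step 1. [r4c5∈{1,2,3,4}] across col 5, 4 lands solely at r4c5, so r4c5=4.
Step 2. [r4c4∈{1,2,3,6}] r4c4 is the only open cell in row 4 admitting 1 ⇒ r4c4=1.
Step 3. [r4c6∈{2,3,6}] r4c6 is the only open cell in row 4 admitting 3, so r4c6=3.
Step 4. [r6c6∈{5}] nothing but 5 survives at r6c6, so r6c6=5.
Step 5. [r1c6∈{6}] r1c6 has the single candidate 6, so r1c6=6.
Step 6. [r3c6∈{2}] r3c6 is down to just 2. So r3c6=2.
Step 7. [r3c5∈{5}] nothing but 5 survives at r3c5. So r3c5=5.
Step 8. [r6c4∈{3}] nothing but 3 survives at r6c4. So r6c4=3.
Step 9. [r3c1∈{3}] r3c1's peers cover all but 3. So r3c1=3.
Step 10. [r4c2∈{2}] r4c2 is down to just 2 ⇒ r4c2=2.
Step 11. [r5c3∈{5}] r5c3's peers cover all but 5, so r5c3=5.
Step 12. [r4c3∈{6}] r4c3's peers cover all but 6, so r4c3=6.
Step 13. [r2c5∈{2}] nothing but 2 survives at r2c5. So r2c5=2.
Step 14. [r5c1∈{1}] only 1 remains possible at r5c1 ⇒ r5c1=1.
Step 15. [r2c2∈{5}] r2c2 is down to just 5 ⇒ r2c2=5.
Step 16. [r6c5∈{1}] nothing but 1 survives at r6c5, so r6c5=1.
Step 17. [r1c4∈{5}] r1c4's peers cover all but 5, so r1c4=5.
Step 18. [r5c6∈{4}] r5c6's peers cover all but 4 ⇒ r5c6=4.
Step 19. [r5c4∈{2}] nothing but 2 survives at r5c4. So r5c4=2.
Step 20. [r3c4∈{6}] r3c4's peers cover all but 6, so r3c4=6.
Step 21. [r1c5∈{3}] r1c5 is down to just 3 ⇒ r1c5=3.

Answer: 2 4 1 5 3 6 / 6 5 3 4 2 1 / 3 1 4 6 5 2 / 5 2 6 1 4 3 / 1 3 5 2 6 4 / 4 6 2 3 1 5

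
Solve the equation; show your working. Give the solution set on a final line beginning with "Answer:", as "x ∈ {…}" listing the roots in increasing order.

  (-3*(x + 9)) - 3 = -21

Step 1. [(-3*(x + 9)) - 3 = -21] -3 is outermost — add 3 both sides ⇒ sub: -3*(x + 9) = -18.
Step 2. [-3*(x + 9) = -18] -3·(inner) — divide through by -3, so div: x + 9 = 6.
Step 3. [x + 9 = 6] the outer +9 inverts by subtracting 9 ⇒ sub: x = -3.

Answer: x ∈ {-3}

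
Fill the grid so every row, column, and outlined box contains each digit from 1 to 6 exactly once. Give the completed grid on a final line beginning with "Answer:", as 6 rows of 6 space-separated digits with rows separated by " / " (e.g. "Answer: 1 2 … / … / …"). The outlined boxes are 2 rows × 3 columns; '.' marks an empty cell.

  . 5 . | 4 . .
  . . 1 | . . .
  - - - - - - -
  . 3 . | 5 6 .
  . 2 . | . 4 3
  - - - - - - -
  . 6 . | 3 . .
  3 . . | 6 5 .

Step 1. [r3c6∈{1,2}] row 3 places 2 nowhere but r3c6. So r3c6=2.
Step 2. [r5c5∈{1,2}] 2 has one home in box 6: r5c5 ⇒ r5c5=2.
Step 3. [r3c1∈{1,4}] 1 has one home in row 3: r3c1. So r3c1=1.
Step 4. [r5c6∈{1,4}] across row 5, 1 lands solely at r5c6. So r5c6=1.
Step 5. [r1c6∈{6}] r1c6 has the single candidate 6. So r1c6=6.
Step 6. [r2c1∈{2,4,6}] in row 2, 6 fits only at r2c1 ⇒ r2c1=6.
Step 7. [r5c1∈{4,5}] r5c1 is the only open cell in col 1 admitting 4. So r5c1=4.
Step 8. [r1c3∈{2,3}] 3 has one home in col 3: r1c3. So r1c3=3.
Step 9. [r4c1∈{5}] r4c1's peers cover all but 5 ⇒ r4c1=5.
Step 10. [r4c3∈{6}] r4c3 has the single candidate 6, so r4c3=6.
Step 11. [r4c4∈{1}] nothing but 1 survives at r4c4 ⇒ r4c4=1.
Step 12. [r6c2∈{1}] r6c2 is down to just 1, so r6c2=1.
Step 13. [r1c1∈{2}] r1c1 is down to just 2, so r1c1=2.
Step 14. [r2c4∈{2}] only 2 remains possible at r2c4. So r2c4=2.
Step 15. [r3c3∈{4}] nothing but 4 survives at r3c3. So r3c3=4.
Step 16. [r6c3∈{2}] nothing but 2 survives at r6c3 ⇒ r6c3=2.
Step 17. [r6c6∈{4}] r6c6's peers cover all but 4, so r6c6=4.
Step 18. [r2c6∈{5}] only 5 remains possible at r2c6, so r2c6=5.
Step 19. [r2c2∈{4}] nothing but 4 survives at r2c2. So r2c2=4.
Step 20. [r1c5∈{1}] r1c5 has the single candidate 1 ⇒ r1c5=1.
Step 21. [r5c3∈{5}] nothing but 5 survives at r5c3 ⇒ r5c3=5.
Step 22. [r2c5∈{3}] r2c5's peers cover all but 3, so r2c5=3.

Answer: 2 5 3 4 1 6 / 6 4 1 2 3 5 / 1 3 4 5 6 2 / 5 2 6 1 4 3 / 4 6 5 3 2 1 / 3 1 2 6 5 4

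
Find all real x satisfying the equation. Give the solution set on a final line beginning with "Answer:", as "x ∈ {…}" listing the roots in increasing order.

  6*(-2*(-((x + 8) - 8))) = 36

Step 1. [6*(-2*(-((x + 8) - 8))) = 36] LHS = 6·(…); ÷6 both sides ⇒ div: -2*(-((x + 8) - 8)) = 6.
Step 2. [-2*(-((x + 8) - 8)) = 6] -2 out front; divide by -2 ⇒ div: -((x + 8) - 8) = -3.
Step 3. [-((x + 8) - 8) = -3] leading − — multiply by −1, so neg: (x + 8) - 8 = 3.
Step 4. [(x + 8) - 8 = 3] -8 is outermost — add 8 both sides ⇒ sub: x + 8 = 11.
Step 5. [x + 8 = 11] the outer +8 inverts by subtracting 8. So sub: x = 3.

Answer: x ∈ {3}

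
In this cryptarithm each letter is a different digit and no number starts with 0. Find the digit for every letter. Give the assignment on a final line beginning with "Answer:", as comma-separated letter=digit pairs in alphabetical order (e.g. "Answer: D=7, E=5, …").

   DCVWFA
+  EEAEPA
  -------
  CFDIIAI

Step 1. [C] C is the leading digit of a 7-digit sum of two 6-digit numbers; the final carry is exactly 1, so C=1.
Step 2. [col 1: A + A ≡ I (mod 10)] column 1 (A + A ≡ I (mod 10), carry-in 0) doesn't pin A yet; pick A=5 and continue. So A=5.
Step 3. [col 1: A + A ≡ I (mod 10)] in column 1 we have A+A≡I with carry-in 0; given A=5 and digits 1,5 already taken and all letters distinct, that pins I to 0 ⇒ I=0.
Step 4. [col 2: F + P ≡ A (mod 10)] no forcing yet in column 2 (carry-in 1); F=6 is free and consistent — try it. So F=6.
Step 5. [col 2: F + P ≡ A (mod 10)] in column 2 we have F+P≡A with carry-in 1; given F=6, A=5 and digits 0,1,5,6 already taken and all letters distinct, that pins P to 8 ⇒ P=8.
Step 6. [col 3: W + E ≡ I (mod 10)] no forcing yet in column 3 (carry-in 1); W=2 is free and consistent — try it, so W=2.
Step 7. [col 3: W + E ≡ I (mod 10)] column 3: given W=2, I=0, carry-in 1, and digits 0,1,2,5,6,8 already taken and all letters distinct, W+E≡I (mod 10) forces E=7. So E=7.
Step 8. [col 4: V + A ≡ I (mod 10)] from column 4 (A=5, I=0, carry-in 1, digits 0,1,2,5,6,7,8 already taken and all letters distinct): V must equal 4 ⇒ V=4.
Step 9. [col 5: C + E ≡ D (mod 10)] column 5 reads C+E+carry(1)=D with C=1, E=7; with digits 0,1,2,4,5,6,7,8 already taken and all letters distinct, the only value for D is 9. So D=9.

Answer: A=5, C=1, D=9, E=7, F=6, I=0, P=8, V=4, W=2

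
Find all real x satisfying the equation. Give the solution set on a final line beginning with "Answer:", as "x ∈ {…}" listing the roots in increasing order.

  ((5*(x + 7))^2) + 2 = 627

Step 1. [((5*(x + 7))^2) + 2 = 627] 2 comes off first (subtract 2). So sub: (5*(x + 7))^2 = 625.
Step 2. [(5*(x + 7))^2 = 625] √ both sides: 625 ≥ 0 gives two branches ⇒ sqrt: 5*(x + 7) = 25 or -25.
Step 3. [5*(x + 7) = 25 or -25] 5·(inner) — divide through by 5. So div: x + 7 = 5 or -5.
Step 4. [x + 7 = 5 or -5] peel the +7: subtract 7 from each side. So sub: x = -2 or -12.

Answer: x ∈ {-12, -2}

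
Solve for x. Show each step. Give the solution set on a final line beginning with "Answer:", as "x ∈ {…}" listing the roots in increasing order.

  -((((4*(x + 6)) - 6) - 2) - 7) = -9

Step 1. [-((((4*(x + 6)) - 6) - 2) - 7) = -9] LHS negated; negate both sides. So neg: (((4*(x + 6)) - 6) - 2) - 7 = 9.
Step 2. [(((4*(x + 6)) - 6) - 2) - 7 = 9] add 7: x sits inside (… - 7), so sub: ((4*(x + 6)) - 6) - 2 = 16.
Step 3. [((4*(x + 6)) - 6) - 2 = 16] add 2: x sits inside (… - 2) ⇒ sub: (4*(x + 6)) - 6 = 18.
Step 4. [(4*(x + 6)) - 6 = 18] 6 comes off first (add 6), so sub: 4*(x + 6) = 24.
Step 5. [4*(x + 6) = 24] 4·(inner) — divide through by 4 ⇒ div: x + 6 = 6.
Step 6. [x + 6 = 6] subtract 6: x sits inside (… + 6) ⇒ sub: x = 0.

Answer: x ∈ {0}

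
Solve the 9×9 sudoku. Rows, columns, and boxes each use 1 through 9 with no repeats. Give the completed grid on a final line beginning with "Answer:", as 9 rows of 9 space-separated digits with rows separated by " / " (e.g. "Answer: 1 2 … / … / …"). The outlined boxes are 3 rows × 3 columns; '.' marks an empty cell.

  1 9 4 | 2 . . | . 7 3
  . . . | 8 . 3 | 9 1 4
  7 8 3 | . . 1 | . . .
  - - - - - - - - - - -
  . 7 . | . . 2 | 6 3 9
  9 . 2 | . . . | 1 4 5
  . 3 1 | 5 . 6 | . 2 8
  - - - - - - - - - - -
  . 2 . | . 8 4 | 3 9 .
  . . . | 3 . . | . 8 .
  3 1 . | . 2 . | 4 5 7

Step 1. [r1c6∈{5}] r1c6 has the single candidate 5, so r1c6=5.
Step 2. [r8c5∈{1,5,6,7,9}] 5 has one home in col 5: r8c5, so r8c5=5.
Step 3. [r5c4∈{7}] nothing but 7 survives at r5c4, so r5c4=7.
Step 4. [r9c3∈{6,8,9}] 8 has one home in row 9: r9c3. So r9c3=8.
Step 5. [r1c5∈{6}] only 6 remains possible at r1c5 ⇒ r1c5=6.
Step 6. [r6c1∈{4}] r6c1's peers cover all but 4 ⇒ r6c1=4.
Step 7. [r8c1∈{6}] nothing but 6 survives at r8c1 ⇒ r8c1=6.
Step 8. [r2c2∈{5,6}] in col 2, 5 fits only at r2c2 ⇒ r2c2=5.
Step 9. [r7c9∈{1,6}] in box 9, 6 fits only at r7c9, so r7c9=6.
Step 10. [r7c3∈{5,7}] across row 7, 7 lands solely at r7c3, so r7c3=7.
Step 11. [r8c7∈{2}] nothing but 2 survives at r8c7 ⇒ r8c7=2.
Step 12. [r4c5∈{1,4}] across col 5, 1 lands solely at r4c5. So r4c5=1.
Step 13. [r3c5∈{4,9}] across col 5, 4 lands solely at r3c5. So r3c5=4.
Step 14. [r9c6∈{9}] r9c6 has the single candidate 9, so r9c6=9.
Step 15. [r4c1∈{5,8}] 8 has one home in row 4: r4c1. So r4c1=8.
Step 16. [r4c4∈{4}] nothing but 4 survives at r4c4, so r4c4=4.
Step 17. [r5c5∈{3}] r5c5's peers cover all but 3, so r5c5=3.
Step 18. [r8c9∈{1}] only 1 remains possible at r8c9, so r8c9=1.
Step 19. [r2c1∈{2}] r2c1's peers cover all but 2, so r2c1=2.
Step 20. [r7c4∈{1}] r7c4's peers cover all but 1, so r7c4=1.
Step 21. [r5c2∈{6}] nothing but 6 survives at r5c2, so r5c2=6.
Step 22. [r1c7∈{8}] nothing but 8 survives at r1c7. So r1c7=8.
Step 23. [r8c3∈{9}] r8c3 is down to just 9. So r8c3=9.
Step 24. [r3c9∈{2}] r3c9 has the single candidate 2 ⇒ r3c9=2.
Step 25. [r8c2∈{4}] r8c2's peers cover all but 4. So r8c2=4.
Step 26. [r6c5∈{9}] r6c5 has the single candidate 9, so r6c5=9.
Step 27. [r2c5∈{7}] r2c5's peers cover all but 7. So r2c5=7.
Step 28. [r8c6∈{7}] r8c6 has the single candidate 7, so r8c6=7.
Step 29. [r5c6∈{8}] nothing but 8 survives at r5c6 ⇒ r5c6=8.
Step 30. [r4c3∈{5}] r4c3 is down to just 5 ⇒ r4c3=5.
Step 31. [r9c4∈{6}] only 6 remains possible at r9c4 ⇒ r9c4=6.
Step 32. [r3c7∈{5}] nothing but 5 survives at r3c7. So r3c7=5.
Step 33. [r7c1∈{5}] nothing but 5 survives at r7c1, so r7c1=5.
Step 34. [r3c8∈{6}] r3c8's peers cover all but 6, so r3c8=6.
Step 35. [r3c4∈{9}] only 9 remains possible at r3c4, so r3c4=9.
Step 36. [r2c3∈{6}] nothing but 6 survives at r2c3. So r2c3=6.
Step 37. [r6c7∈{7}] r6c7 is down to just 7, so r6c7=7.

Answer: 1 9 4 2 6 5 8 7 3 / 2 5 6 8 7 3 9 1 4 / 7 8 3 9 4 1 5 6 2 / 8 7 5 4 1 2 6 3 9 / 9 6 2 7 3 8 1 4 5 / 4 3 1 5 9 6 7 2 8 / 5 2 7 1 8 4 3 9 6 / 6 4 9 3 5 7 2 8 1 / 3 1 8 6 2 9 4 5 7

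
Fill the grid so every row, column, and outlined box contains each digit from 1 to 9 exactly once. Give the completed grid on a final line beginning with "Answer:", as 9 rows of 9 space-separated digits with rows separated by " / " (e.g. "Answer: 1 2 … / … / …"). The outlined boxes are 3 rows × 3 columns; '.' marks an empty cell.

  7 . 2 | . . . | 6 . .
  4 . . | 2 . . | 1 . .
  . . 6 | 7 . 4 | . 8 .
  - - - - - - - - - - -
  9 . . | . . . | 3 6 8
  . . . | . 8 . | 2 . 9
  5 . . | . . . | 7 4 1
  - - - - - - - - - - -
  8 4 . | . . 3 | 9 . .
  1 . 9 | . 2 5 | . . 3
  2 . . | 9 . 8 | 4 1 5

Step 1. [r3c1∈{3}] only 3 remains possible at r3c1, so r3c1=3.
Step 2. [r4c5∈{1,4,5,7}] in col 5, 4 fits only at r4c5. So r4c5=4.
Step 3. [r5c1∈{6}] nothing but 6 survives at r5c1 ⇒ r5c1=6.
Step 4. [r3c7∈{5}] r3c7 has the single candidate 5, so r3c7=5.
Step 5. [r1c4∈{1,3,5,8}] across col 4, 8 lands solely at r1c4, so r1c4=8.
Step 6. [r7c9∈{2,6,7}] r7c9 is the only open cell in col 9 admitting 6 ⇒ r7c9=6.
Step 7. [r8c8∈{7}] only 7 remains possible at r8c8, so r8c8=7.
Step 8. [r5c3∈{1,3,4,7}] in row 5, 4 fits only at r5c3 ⇒ r5c3=4.
Step 9. [r4c3∈{1,7}] 1 has one home in col 3: r4c3 ⇒ r4c3=1.
Step 10. [r8c2∈{6}] r8c2 has the single candidate 6 ⇒ r8c2=6.
Step 11. [r6c4∈{3,6}] across col 4, 6 lands solely at r6c4 ⇒ r6c4=6.
Step 12. [r5c4∈{1,3,5}] r5c4 is the only open cell in col 4 admitting 3. So r5c4=3.
Step 13. [r6c5∈{9}] only 9 remains possible at r6c5. So r6c5=9.
Step 14. [r3c5∈{1}] r3c5's peers cover all but 1, so r3c5=1.
Step 15. [r5c2∈{7}] r5c2's peers cover all but 7. So r5c2=7.
Step 16. [r1c6∈{9}] only 9 remains possible at r1c6. So r1c6=9.
Step 17. [r4c2∈{2}] nothing but 2 survives at r4c2 ⇒ r4c2=2.
Step 18. [r2c8∈{3,9}] col 8 places 9 nowhere but r2c8 ⇒ r2c8=9.
Step 19. [r2c5∈{3,5,6}] row 2 places 3 nowhere but r2c5, so r2c5=3.
Step 20. [r7c5∈{7}] r7c5's peers cover all but 7 ⇒ r7c5=7.
Step 21. [r9c2∈{3}] r9c2's peers cover all but 3. So r9c2=3.
Step 22. [r6c2∈{8}] r6c2 has the single candidate 8. So r6c2=8.
Step 23. [r2c2∈{5}] r2c2 is down to just 5. So r2c2=5.
Step 24. [r1c8∈{3}] r1c8 has the single candidate 3 ⇒ r1c8=3.
Step 25. [r7c4∈{1}] r7c4 is down to just 1, so r7c4=1.
Step 26. [r1c5∈{5}] r1c5's peers cover all but 5, so r1c5=5.
Step 27. [r8c4∈{4}] only 4 remains possible at r8c4 ⇒ r8c4=4.
Step 28. [r7c3∈{5}] r7c3 has the single candidate 5 ⇒ r7c3=5.
Step 29. [r1c2∈{1}] r1c2's peers cover all but 1, so r1c2=1.
Step 30. [r3c9∈{2}] r3c9 is down to just 2 ⇒ r3c9=2.
Step 31. [r5c6∈{1}] only 1 remains possible at r5c6. So r5c6=1.
Step 32. [r6c6∈{2}] r6c6's peers cover all but 2, so r6c6=2.
Step 33. [r7c8∈{2}] only 2 remains possible at r7c8. So r7c8=2.
Step 34. [r5c8∈{5}] r5c8's peers cover all but 5, so r5c8=5.
Step 35. [r8c7∈{8}] r8c7 has the single candidate 8. So r8c7=8.
Step 36. [r9c3∈{7}] r9c3 has the single candidate 7, so r9c3=7.
Step 37. [r1c9∈{4}] r1c9's peers cover all but 4 ⇒ r1c9=4.
Step 38. [r2c3∈{8}] r2c3's peers cover all but 8 ⇒ r2c3=8.
Step 39. [r9c5∈{6}] nothing but 6 survives at r9c5, so r9c5=6.
Step 40. [r6c3∈{3}] nothing but 3 survives at r6c3 ⇒ r6c3=3.
Step 41. [r2c9∈{7}] r2c9 has the single candidate 7 ⇒ r2c9=7.
Step 42. [r4c4∈{5}] nothing but 5 survives at r4c4. So r4c4=5.
Step 43. [r3c2∈{9}] r3c2's peers cover all but 9, so r3c2=9.
Step 44. [r2c6∈{6}] only 6 remains possible at r2c6, so r2c6=6.
Step 45. [r4c6∈{7}] only 7 remains possible at r4c6 ⇒ r4c6=7.

Answer: 7 1 2 8 5 9 6 3 4 / 4 5 8 2 3 6 1 9 7 / 3 9 6 7 1 4 5 8 2 / 9 2 1 5 4 7 3 6 8 / 6 7 4 3 8 1 2 5 9 / 5 8 3 6 9 2 7 4 1 / 8 4 5 1 7 3 9 2 6 / 1 6 9 4 2 5 8 7 3 / 2 3 7 9 6 8 4 1 5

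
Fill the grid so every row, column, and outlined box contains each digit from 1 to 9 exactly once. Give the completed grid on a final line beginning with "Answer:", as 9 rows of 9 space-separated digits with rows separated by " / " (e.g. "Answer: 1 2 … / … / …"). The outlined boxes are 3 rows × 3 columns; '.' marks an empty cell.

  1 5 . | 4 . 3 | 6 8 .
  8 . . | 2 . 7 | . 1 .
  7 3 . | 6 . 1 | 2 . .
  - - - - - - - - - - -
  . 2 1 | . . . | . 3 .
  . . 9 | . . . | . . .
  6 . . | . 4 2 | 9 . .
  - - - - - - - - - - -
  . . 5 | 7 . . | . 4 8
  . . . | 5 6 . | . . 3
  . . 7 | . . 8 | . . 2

Step 1. [r2c2∈{4,6,9}] in box 1, 9 fits only at r2c2 ⇒ r2c2=9.
Step 2. [r7c6∈{9}] r7c6's peers cover all but 9 ⇒ r7c6=9.
Step 3. [r7c7∈{1}] r7c7 has the single candidate 1. So r7c7=1.
Step 4. [r2c5∈{5}] nothing but 5 survives at r2c5. So r2c5=5.
Step 5. [r2c9∈{4}] r2c9 has the single candidate 4, so r2c9=4.
Step 6. [r9c8∈{5,6,9}] 6 has one home in box 9: r9c8 ⇒ r9c8=6.
Step 7. [r1c9∈{7,9}] row 1 places 7 nowhere but r1c9 ⇒ r1c9=7.
Step 8. [r8c6∈{4}] r8c6 has the single candidate 4 ⇒ r8c6=4.
Step 9. [r8c8∈{7,9}] box 9 places 9 nowhere but r8c8, so r8c8=9.
Step 10. [r3c5∈{8,9}] r3c5 is the only open cell in row 3 admitting 8, so r3c5=8.
Step 11. [r3c8∈{5}] r3c8's peers cover all but 5 ⇒ r3c8=5.
Step 12. [r6c9∈{1,5}] row 6 places 5 nowhere but r6c9, so r6c9=5.
Step 13. [r6c4∈{1,3,8}] 1 has one home in row 6: r6c4, so r6c4=1.
Step 14. [r6c8∈{7}] r6c8 has the single candidate 7. So r6c8=7.
Step 15. [r9c4∈{3}] r9c4 is down to just 3, so r9c4=3.
Step 16. [r5c2∈{4,7,8}] col 2 places 7 nowhere but r5c2. So r5c2=7.
Step 17. [r4c4∈{8,9}] in col 4, 9 fits only at r4c4, so r4c4=9.
Step 18. [r8c1∈{2}] r8c1 has the single candidate 2, so r8c1=2.
Step 19. [r9c2∈{1,4}] in col 2, 4 fits only at r9c2 ⇒ r9c2=4.
Step 20. [r6c3∈{3,8}] in row 6, 3 fits only at r6c3, so r6c3=3.
Step 21. [r4c9∈{6}] r4c9 has the single candidate 6 ⇒ r4c9=6.
Step 22. [r4c6∈{5}] only 5 remains possible at r4c6 ⇒ r4c6=5.
Step 23. [r4c7∈{4,8}] across row 4, 8 lands solely at r4c7 ⇒ r4c7=8.
Step 24. [r6c2∈{8}] r6c2 is down to just 8 ⇒ r6c2=8.
Step 25. [r4c1∈{4}] r4c1 has the single candidate 4 ⇒ r4c1=4.
Step 26. [r3c9∈{9}] r3c9's peers cover all but 9 ⇒ r3c9=9.
Step 27. [r4c5∈{7}] nothing but 7 survives at r4c5, so r4c5=7.
Step 28. [r9c1∈{9}] r9c1 is down to just 9 ⇒ r9c1=9.
Step 29. [r9c5∈{1}] r9c5 is down to just 1. So r9c5=1.
Step 30. [r5c8∈{2}] r5c8 has the single candidate 2. So r5c8=2.
Step 31. [r8c7∈{7}] nothing but 7 survives at r8c7. So r8c7=7.
Step 32. [r9c7∈{5}] r9c7 has the single candidate 5, so r9c7=5.
Step 33. [r7c1∈{3}] nothing but 3 survives at r7c1. So r7c1=3.
Step 34. [r7c2∈{6}] r7c2's peers cover all but 6, so r7c2=6.
Step 35. [r7c5∈{2}] r7c5's peers cover all but 2, so r7c5=2.
Step 36. [r5c9∈{1}] r5c9 is down to just 1 ⇒ r5c9=1.
Step 37. [r5c7∈{4}] r5c7 has the single candidate 4 ⇒ r5c7=4.
Step 38. [r5c1∈{5}] r5c1's peers cover all but 5, so r5c1=5.
Step 39. [r5c5∈{3}] r5c5 has the single candidate 3, so r5c5=3.
Step 40. [r1c5∈{9}] r1c5's peers cover all but 9. So r1c5=9.
Step 41. [r1c3∈{2}] only 2 remains possible at r1c3 ⇒ r1c3=2.
Step 42. [r2c7∈{3}] only 3 remains possible at r2c7 ⇒ r2c7=3.
Step 43. [r5c4∈{8}] r5c4 has the single candidate 8. So r5c4=8.
Step 44. [r8c2∈{1}] r8c2's peers cover all but 1, so r8c2=1.
Step 45. [r2c3∈{6}] nothing but 6 survives at r2c3 ⇒ r2c3=6.
Step 46. [r3c3∈{4}] r3c3 is down to just 4. So r3c3=4.
Step 47. [r8c3∈{8}] only 8 remains possible at r8c3 ⇒ r8c3=8.
Step 48. [r5c6∈{6}] only 6 remains possible at r5c6 ⇒ r5c6=6.

Answer: 1 5 2 4 9 3 6 8 7 / 8 9 6 2 5 7 3 1 4 / 7 3 4 6 8 1 2 5 9 / 4 2 1 9 7 5 8 3 6 / 5 7 9 8 3 6 4 2 1 / 6 8 3 1 4 2 9 7 5 / 3 6 5 7 2 9 1 4 8 / 2 1 8 5 6 4 7 9 3 / 9 4 7 3 1 8 5 6 2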